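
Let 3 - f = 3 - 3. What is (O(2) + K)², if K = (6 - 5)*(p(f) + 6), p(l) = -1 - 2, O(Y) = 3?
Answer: 36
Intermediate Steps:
f = 3 (f = 3 - (3 - 3) = 3 - 1*0 = 3 + 0 = 3)
p(l) = -3
K = 3 (K = (6 - 5)*(-3 + 6) = 1*3 = 3)
(O(2) + K)² = (3 + 3)² = 6² = 36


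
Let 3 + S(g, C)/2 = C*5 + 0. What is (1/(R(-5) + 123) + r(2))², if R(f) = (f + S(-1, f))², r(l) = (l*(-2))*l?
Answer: 945624001/14776336 ≈ 63.996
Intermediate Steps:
r(l) = -2*l² (r(l) = (-2*l)*l = -2*l²)
S(g, C) = -6 + 10*C (S(g, C) = -6 + 2*(C*5 + 0) = -6 + 2*(5*C + 0) = -6 + 2*(5*C) = -6 + 10*C)
R(f) = (-6 + 11*f)² (R(f) = (f + (-6 + 10*f))² = (-6 + 11*f)²)
(1/(R(-5) + 123) + r(2))² = (1/((-6 + 11*(-5))² + 123) - 2*2²)² = (1/((-6 - 55)² + 123) - 2*4)² = (1/((-61)² + 123) - 8)² = (1/(3721 + 123) - 8)² = (1/3844 - 8)² = (-30751/3844)² = 945624001/14776336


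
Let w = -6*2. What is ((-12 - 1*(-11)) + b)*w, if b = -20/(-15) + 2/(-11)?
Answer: -20/11 ≈ -1.8182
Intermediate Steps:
w = -12
b = 38/33 (b = -20*(-1/15) + 2*(-1/11) = 4/3 - 2/11 = 38/33 ≈ 1.1515)
((-12 - 1*(-11)) + b)*w = ((-12 - 1*(-11)) + 38/33)*(-12) = ((-12 + 11) + 38/33)*(-12) = (-1 + 38/33)*(-12) = (5/33)*(-12) = -20/11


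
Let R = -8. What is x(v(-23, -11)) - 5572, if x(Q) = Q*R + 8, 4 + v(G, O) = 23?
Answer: -5716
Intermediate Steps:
v(G, O) = 19 (v(G, O) = -4 + 23 = 19)
x(Q) = 8 - 8*Q (x(Q) = Q*(-8) + 8 = -8*Q + 8 = 8 - 8*Q)
x(v(-23, -11)) - 5572 = (8 - 8*19) - 5572 = (8 - 152) - 5572 = -144 - 5572 = -5716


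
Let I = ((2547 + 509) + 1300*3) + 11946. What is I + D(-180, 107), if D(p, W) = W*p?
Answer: -358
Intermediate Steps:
I = 18902 (I = (3056 + 3900) + 11946 = 6956 + 11946 = 18902)
I + D(-180, 107) = 18902 + 107*(-180) = 18902 - 19260 = -358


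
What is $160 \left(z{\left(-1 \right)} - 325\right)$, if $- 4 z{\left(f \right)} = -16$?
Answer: $-51360$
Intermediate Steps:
$z{\left(f \right)} = 4$ ($z{\left(f \right)} = \left(- \frac{1}{4}\right) \left(-16\right) = 4$)
$160 \left(z{\left(-1 \right)} - 325\right) = 160 \left(4 - 325\right) = 160 \left(-321\right) = -51360$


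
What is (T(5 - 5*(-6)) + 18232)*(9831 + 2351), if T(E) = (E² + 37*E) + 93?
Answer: 253933790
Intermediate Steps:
T(E) = 93 + E² + 37*E
(T(5 - 5*(-6)) + 18232)*(9831 + 2351) = ((93 + (5 - 5*(-6))² + 37*(5 - 5*(-6))) + 18232)*(9831 + 2351) = ((93 + (5 + 30)² + 37*(5 + 30)) + 18232)*12182 = ((93 + 35² + 37*35) + 18232)*12182 = ((93 + 1225 + 1295) + 18232)*12182 = (2613 + 18232)*12182 = 20845*12182 = 253933790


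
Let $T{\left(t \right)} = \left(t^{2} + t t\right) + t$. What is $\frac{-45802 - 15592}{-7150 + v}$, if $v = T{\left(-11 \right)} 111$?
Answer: $- \frac{61394}{18491} \approx -3.3202$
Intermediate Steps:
$T{\left(t \right)} = t + 2 t^{2}$ ($T{\left(t \right)} = \left(t^{2} + t^{2}\right) + t = 2 t^{2} + t = t + 2 t^{2}$)
$v = 25641$ ($v = - 11 \left(1 + 2 \left(-11\right)\right) 111 = - 11 \left(1 - 22\right) 111 = \left(-11\right) \left(-21\right) 111 = 231 \cdot 111 = 25641$)
$\frac{-45802 - 15592}{-7150 + v} = \frac{-45802 - 15592}{-7150 + 25641} = \frac{-45802 - 15592}{18491} = \left(-61394\right) \frac{1}{18491} = - \frac{61394}{18491}$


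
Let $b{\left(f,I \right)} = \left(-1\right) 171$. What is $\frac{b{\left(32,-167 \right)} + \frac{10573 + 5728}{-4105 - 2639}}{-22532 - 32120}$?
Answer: $\frac{1169525}{368573088} \approx 0.0031731$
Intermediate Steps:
$b{\left(f,I \right)} = -171$
$\frac{b{\left(32,-167 \right)} + \frac{10573 + 5728}{-4105 - 2639}}{-22532 - 32120} = \frac{-171 + \frac{10573 + 5728}{-4105 - 2639}}{-22532 - 32120} = \frac{-171 + \frac{16301}{-6744}}{-54652} = \left(-171 + 16301 \left(- \frac{1}{6744}\right)\right) \left(- \frac{1}{54652}\right) = \left(-171 - \frac{16301}{6744}\right) \left(- \frac{1}{54652}\right) = \left(- \frac{1169525}{6744}\right) \left(- \frac{1}{54652}\right) = \frac{1169525}{368573088}$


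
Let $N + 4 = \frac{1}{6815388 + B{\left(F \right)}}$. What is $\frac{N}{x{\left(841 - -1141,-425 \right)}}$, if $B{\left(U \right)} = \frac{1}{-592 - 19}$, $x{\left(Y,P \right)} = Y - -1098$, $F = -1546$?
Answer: $- \frac{2379543951}{1832248909480} \approx -0.0012987$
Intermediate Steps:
$x{\left(Y,P \right)} = 1098 + Y$ ($x{\left(Y,P \right)} = Y + 1098 = 1098 + Y$)
$B{\left(U \right)} = - \frac{1}{611}$ ($B{\left(U \right)} = \frac{1}{-611} = - \frac{1}{611}$)
$N = - \frac{16656807657}{4164202067}$ ($N = -4 + \frac{1}{6815388 - \frac{1}{611}} = -4 + \frac{1}{\frac{4164202067}{611}} = -4 + \frac{611}{4164202067} = - \frac{16656807657}{4164202067} \approx -4.0$)
$\frac{N}{x{\left(841 - -1141,-425 \right)}} = - \frac{16656807657}{4164202067 \left(1098 + \left(841 - -1141\right)\right)} = - \frac{16656807657}{4164202067 \left(1098 + \left(841 + 1141\right)\right)} = - \frac{16656807657}{4164202067 \left(1098 + 1982\right)} = - \frac{16656807657}{4164202067 \cdot 3080} = \left(- \frac{16656807657}{4164202067}\right) \frac{1}{3080} = - \frac{2379543951}{1832248909480}$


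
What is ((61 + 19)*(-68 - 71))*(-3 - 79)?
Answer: 911840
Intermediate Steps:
((61 + 19)*(-68 - 71))*(-3 - 79) = (80*(-139))*(-82) = -11120*(-82) = 911840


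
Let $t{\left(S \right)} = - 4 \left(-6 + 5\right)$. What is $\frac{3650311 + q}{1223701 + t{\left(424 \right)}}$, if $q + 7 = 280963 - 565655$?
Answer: $\frac{3365612}{1223705} \approx 2.7503$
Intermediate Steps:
$t{\left(S \right)} = 4$ ($t{\left(S \right)} = \left(-4\right) \left(-1\right) = 4$)
$q = -284699$ ($q = -7 + \left(280963 - 565655\right) = -7 - 284692 = -284699$)
$\frac{3650311 + q}{1223701 + t{\left(424 \right)}} = \frac{3650311 - 284699}{1223701 + 4} = \frac{3365612}{1223705}$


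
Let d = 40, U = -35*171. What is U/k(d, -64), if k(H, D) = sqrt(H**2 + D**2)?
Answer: -5985*sqrt(89)/712 ≈ -79.301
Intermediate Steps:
U = -5985
k(H, D) = sqrt(D**2 + H**2)
U/k(d, -64) = -5985/sqrt((-64)**2 + 40**2) = -5985/sqrt(4096 + 1600) = -5985*sqrt(89)/712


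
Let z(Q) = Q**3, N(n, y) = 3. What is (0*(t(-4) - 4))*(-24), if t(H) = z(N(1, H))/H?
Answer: 0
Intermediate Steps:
t(H) = 27/H (t(H) = 3**3/H = 27/H)
(0*(t(-4) - 4))*(-24) = (0*(27/(-4) - 4))*(-24) = (0*(27*(-1/4) - 4))*(-24) = (0*(-27/4 - 4))*(-24) = (0*(-43/4))*(-24) = 0*(-24) = 0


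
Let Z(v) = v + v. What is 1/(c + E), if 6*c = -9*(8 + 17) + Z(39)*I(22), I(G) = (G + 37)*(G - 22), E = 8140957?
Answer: 2/16281839 ≈ 1.2284e-7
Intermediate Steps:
I(G) = (-22 + G)*(37 + G) (I(G) = (37 + G)*(-22 + G) = (-22 + G)*(37 + G))
Z(v) = 2*v
c = -75/2 (c = (-9*(8 + 17) + (2*39)*(-814 + 22² + 15*22))/6 = (-9*25 + 78*(-814 + 484 + 330))/6 = (-225 + 78*0)/6 = (-225 + 0)/6 = (⅙)*(-225) = -75/2 ≈ -37.500)
1/(c + E) = 1/(-75/2 + 8140957) = 1/(16281839/2) = 2/16281839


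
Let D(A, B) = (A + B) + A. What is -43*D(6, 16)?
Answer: -1204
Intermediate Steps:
D(A, B) = B + 2*A
-43*D(6, 16) = -43*(16 + 2*6) = -43*(16 + 12) = -43*28 = -1204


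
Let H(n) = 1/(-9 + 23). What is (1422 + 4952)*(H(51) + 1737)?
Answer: 77504653/7 ≈ 1.1072e+7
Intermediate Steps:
H(n) = 1/14
(1422 + 4952)*(H(51) + 1737) = (1422 + 4952)*(1/14 + 1737) = 6374*(24319/14) = 77504653/7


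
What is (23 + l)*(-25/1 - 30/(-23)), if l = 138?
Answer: -3815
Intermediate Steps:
(23 + l)*(-25/1 - 30/(-23)) = (23 + 138)*(-25/1 - 30/(-23)) = 161*(-25*1 - 30*(-1/23)) = 161*(-25 + 30/23) = 161*(-545/23) = -3815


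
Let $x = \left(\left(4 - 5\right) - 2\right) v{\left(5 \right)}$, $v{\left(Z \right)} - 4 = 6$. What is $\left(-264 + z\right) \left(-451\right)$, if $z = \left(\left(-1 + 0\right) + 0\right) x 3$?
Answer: $78474$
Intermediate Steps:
$v{\left(Z \right)} = 10$ ($v{\left(Z \right)} = 4 + 6 = 10$)
$x = -30$ ($x = \left(\left(4 - 5\right) - 2\right) 10 = \left(-1 - 2\right) 10 = \left(-3\right) 10 = -30$)
$z = 90$ ($z = \left(\left(-1 + 0\right) + 0\right) \left(-30\right) 3 = \left(-1 + 0\right) \left(-30\right) 3 = \left(-1\right) \left(-30\right) 3 = 30 \cdot 3 = 90$)
$\left(-264 + z\right) \left(-451\right) = \left(-264 + 90\right) \left(-451\right) = \left(-174\right) \left(-451\right) = 78474$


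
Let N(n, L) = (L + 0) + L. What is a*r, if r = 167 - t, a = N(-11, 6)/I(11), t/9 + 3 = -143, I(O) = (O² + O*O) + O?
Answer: 17772/253 ≈ 70.245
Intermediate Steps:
I(O) = O + 2*O² (I(O) = (O² + O²) + O = 2*O² + O = O + 2*O²)
t = -1314 (t = -27 + 9*(-143) = -27 - 1287 = -1314)
N(n, L) = 2*L (N(n, L) = L + L = 2*L)
a = 12/253 (a = (2*6)/((11*(1 + 2*11))) = 12/((11*(1 + 22))) = 12/((11*23)) = 12/253 ≈ 0.047431)
r = 1481 (r = 167 - 1*(-1314) = 167 + 1314 = 1481)
a*r = (12/253)*1481 = 17772/253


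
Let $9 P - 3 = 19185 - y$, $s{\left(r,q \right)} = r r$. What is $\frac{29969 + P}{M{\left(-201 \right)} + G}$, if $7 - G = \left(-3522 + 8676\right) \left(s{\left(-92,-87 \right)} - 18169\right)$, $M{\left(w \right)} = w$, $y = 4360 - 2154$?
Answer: $\frac{286703}{450174384} \approx 0.00063687$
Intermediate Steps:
$s{\left(r,q \right)} = r^{2}$
$y = 2206$
$G = 50019577$ ($G = 7 - \left(-3522 + 8676\right) \left(\left(-92\right)^{2} - 18169\right) = 7 - 5154 \left(8464 - 18169\right) = 7 - 5154 \left(-9705\right) = 7 - -50019570 = 7 + 50019570 = 50019577$)
$P = \frac{16982}{9}$ ($P = \frac{1}{3} + \frac{19185 - 2206}{9} = \frac{1}{3} + \frac{1}{9} \cdot 16979 = \frac{1}{3} + \frac{16979}{9} = \frac{16982}{9} \approx 1886.9$)
$\frac{29969 + P}{M{\left(-201 \right)} + G} = \frac{29969 + \frac{16982}{9}}{-201 + 50019577} = \frac{286703}{9 \cdot 50019376} = \frac{286703}{9} \cdot \frac{1}{50019376} = \frac{286703}{450174384}$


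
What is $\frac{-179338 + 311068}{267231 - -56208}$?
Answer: $\frac{43910}{107813} \approx 0.40728$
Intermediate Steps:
$\frac{-179338 + 311068}{267231 - -56208} = \frac{131730}{267231 + \left(-136843 + 193051\right)} = \frac{131730}{267231 + 56208} = \frac{131730}{323439} = 131730 \cdot \frac{1}{323439} = \frac{43910}{107813}$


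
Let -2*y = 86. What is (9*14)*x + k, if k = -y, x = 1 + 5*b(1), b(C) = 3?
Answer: 2059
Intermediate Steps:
y = -43 (y = -1/2*86 = -43)
x = 16 (x = 1 + 5*3 = 1 + 15 = 16)
k = 43 (k = -1*(-43) = 43)
(9*14)*x + k = (9*14)*16 + 43 = 126*16 + 43 = 2016 + 43 = 2059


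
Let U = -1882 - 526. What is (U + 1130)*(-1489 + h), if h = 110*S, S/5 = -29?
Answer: 22287042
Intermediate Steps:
S = -145 (S = 5*(-29) = -145)
h = -15950 (h = 110*(-145) = -15950)
U = -2408
(U + 1130)*(-1489 + h) = (-2408 + 1130)*(-1489 - 15950) = -1278*(-17439) = 22287042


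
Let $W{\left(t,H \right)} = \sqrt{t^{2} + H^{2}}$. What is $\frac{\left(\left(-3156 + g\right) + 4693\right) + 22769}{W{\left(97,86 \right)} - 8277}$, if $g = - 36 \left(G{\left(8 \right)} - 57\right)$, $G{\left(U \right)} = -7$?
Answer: $- \frac{110125485}{34245962} - \frac{13305 \sqrt{16805}}{34245962} \approx -3.2661$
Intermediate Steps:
$g = 2304$ ($g = - 36 \left(-7 - 57\right) = \left(-36\right) \left(-64\right) = 2304$)
$W{\left(t,H \right)} = \sqrt{H^{2} + t^{2}}$
$\frac{\left(\left(-3156 + g\right) + 4693\right) + 22769}{W{\left(97,86 \right)} - 8277} = \frac{\left(\left(-3156 + 2304\right) + 4693\right) + 22769}{\sqrt{86^{2} + 97^{2}} - 8277} = \frac{\left(-852 + 4693\right) + 22769}{\sqrt{7396 + 9409} - 8277} = \frac{3841 + 22769}{\sqrt{16805} - 8277} = \frac{26610}{-8277 + \sqrt{16805}}$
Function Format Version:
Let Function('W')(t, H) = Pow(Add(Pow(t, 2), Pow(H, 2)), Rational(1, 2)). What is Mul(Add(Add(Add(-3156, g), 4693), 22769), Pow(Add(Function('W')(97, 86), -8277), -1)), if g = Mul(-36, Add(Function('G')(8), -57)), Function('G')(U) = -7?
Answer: Add(Rational(-110125485, 34245962), Mul(Rational(-13305, 34245962), Pow(16805, Rational(1, 2)))) ≈ -3.2661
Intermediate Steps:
g = 2304 (g = Mul(-36, Add(-7, -57)) = Mul(-36, -64) = 2304)
Function('W')(t, H) = Pow(Add(Pow(H, 2), Pow(t, 2)), Rational(1, 2))
Mul(Add(Add(Add(-3156, g), 4693), 22769), Pow(Add(Function('W')(97, 86), -8277), -1)) = Mul(Add(Add(Add(-3156, 2304), 4693), 22769), Pow(Add(Pow(Add(Pow(86, 2), Pow(97, 2)), Rational(1, 2)), -8277), -1)) = Mul(Add(Add(-852, 4693), 22769), Pow(Add(Pow(Add(7396, 9409), Rational(1, 2)), -8277), -1)) = Mul(Add(3841, 22769), Pow(Add(Pow(16805, Rational(1, 2)), -8277), -1)) = Mul(26610, Pow(Add(-8277, Pow(16805, Rational(1, 2))), -1))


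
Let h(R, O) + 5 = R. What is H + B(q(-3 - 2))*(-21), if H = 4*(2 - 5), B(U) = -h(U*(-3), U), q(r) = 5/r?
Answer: -54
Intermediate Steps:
h(R, O) = -5 + R
B(U) = 5 + 3*U (B(U) = -(-5 + U*(-3)) = -(-5 - 3*U) = 5 + 3*U)
H = -12 (H = 4*(-3) = -12)
H + B(q(-3 - 2))*(-21) = -12 + (5 + 3*(5/(-3 - 2)))*(-21) = -12 + (5 + 3*(5/(-5)))*(-21) = -12 + (5 + 3*(5*(-⅕)))*(-21) = -12 + (5 + 3*(-1))*(-21) = -12 + (5 - 3)*(-21) = -12 + 2*(-21) = -12 - 42 = -54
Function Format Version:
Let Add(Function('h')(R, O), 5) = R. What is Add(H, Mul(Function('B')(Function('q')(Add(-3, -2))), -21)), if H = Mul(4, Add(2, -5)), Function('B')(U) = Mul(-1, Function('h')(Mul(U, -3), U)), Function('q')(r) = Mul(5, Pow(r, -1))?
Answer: -54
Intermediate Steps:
Function('h')(R, O) = Add(-5, R)
Function('B')(U) = Add(5, Mul(3, U)) (Function('B')(U) = Mul(-1, Add(-5, Mul(U, -3))) = Mul(-1, Add(-5, Mul(-3, U))) = Add(5, Mul(3, U)))
H = -12 (H = Mul(4, -3) = -12)
Add(H, Mul(Function('B')(Function('q')(Add(-3, -2))), -21)) = Add(-12, Mul(Add(5, Mul(3, Mul(5, Pow(Add(-3, -2), -1)))), -21)) = Add(-12, Mul(Add(5, Mul(3, Mul(5, Pow(-5, -1)))), -21)) = Add(-12, Mul(Add(5, Mul(3, Mul(5, Rational(-1, 5)))), -21)) = Add(-12, Mul(Add(5, Mul(3, -1)), -21)) = Add(-12, Mul(Add(5, -3), -21)) = Add(-12, Mul(2, -21)) = Add(-12, -42) = -54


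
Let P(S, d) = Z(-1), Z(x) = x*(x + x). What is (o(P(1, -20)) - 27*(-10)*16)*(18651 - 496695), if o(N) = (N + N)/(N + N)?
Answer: -2065628124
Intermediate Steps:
Z(x) = 2*x² (Z(x) = x*(2*x) = 2*x²)
P(S, d) = 2 (P(S, d) = 2*(-1)² = 2*1 = 2)
o(N) = 1 (o(N) = (2*N)/((2*N)) = (2*N)*(1/(2*N)) = 1)
(o(P(1, -20)) - 27*(-10)*16)*(18651 - 496695) = (1 - 27*(-10)*16)*(18651 - 496695) = (1 + 270*16)*(-478044) = (1 + 4320)*(-478044) = 4321*(-478044) = -2065628124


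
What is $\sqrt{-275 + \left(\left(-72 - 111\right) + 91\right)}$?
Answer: $i \sqrt{367} \approx 19.157 i$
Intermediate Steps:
$\sqrt{-275 + \left(\left(-72 - 111\right) + 91\right)} = \sqrt{-275 + \left(-183 + 91\right)} = \sqrt{-275 - 92} = \sqrt{-367} = i \sqrt{367}$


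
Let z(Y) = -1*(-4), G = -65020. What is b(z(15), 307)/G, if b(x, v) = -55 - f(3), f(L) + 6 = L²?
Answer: 29/32510 ≈ 0.00089203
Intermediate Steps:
f(L) = -6 + L²
z(Y) = 4
b(x, v) = -58 (b(x, v) = -55 - (-6 + 3²) = -55 - (-6 + 9) = -55 - 1*3 = -55 - 3 = -58)
b(z(15), 307)/G = -58/(-65020) = -58*(-1/65020) = 29/32510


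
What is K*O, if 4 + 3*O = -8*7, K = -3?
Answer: 60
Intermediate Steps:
O = -20 (O = -4/3 + (-8*7)/3 = -4/3 + (⅓)*(-56) = -4/3 - 56/3 = -20)
K*O = -3*(-20) = 60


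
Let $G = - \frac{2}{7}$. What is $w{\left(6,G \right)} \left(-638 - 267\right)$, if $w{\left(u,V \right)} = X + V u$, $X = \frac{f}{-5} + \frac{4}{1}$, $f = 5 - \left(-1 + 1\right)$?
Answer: $- \frac{8145}{7} \approx -1163.6$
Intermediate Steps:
$f = 5$ ($f = 5 - 0 = 5 + 0 = 5$)
$G = - \frac{2}{7}$ ($G = \left(-2\right) \frac{1}{7} = - \frac{2}{7} \approx -0.28571$)
$X = 3$ ($X = \frac{5}{-5} + \frac{4}{1} = 5 \left(- \frac{1}{5}\right) + 4 \cdot 1 = -1 + 4 = 3$)
$w{\left(u,V \right)} = 3 + V u$
$w{\left(6,G \right)} \left(-638 - 267\right) = \left(3 - \frac{12}{7}\right) \left(-638 - 267\right) = \left(3 - \frac{12}{7}\right) \left(-905\right) = \frac{9}{7} \left(-905\right) = - \frac{8145}{7}$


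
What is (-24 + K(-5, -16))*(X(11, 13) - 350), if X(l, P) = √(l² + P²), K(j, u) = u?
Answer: 14000 - 40*√290 ≈ 13319.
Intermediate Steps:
X(l, P) = √(P² + l²)
(-24 + K(-5, -16))*(X(11, 13) - 350) = (-24 - 16)*(√(13² + 11²) - 350) = -40*(√(169 + 121) - 350) = -40*(√290 - 350) = -40*(-350 + √290) = 14000 - 40*√290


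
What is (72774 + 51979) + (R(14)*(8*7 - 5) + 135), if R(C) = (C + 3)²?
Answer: 139627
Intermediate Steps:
R(C) = (3 + C)²
(72774 + 51979) + (R(14)*(8*7 - 5) + 135) = (72774 + 51979) + ((3 + 14)²*(8*7 - 5) + 135) = 124753 + (17²*(56 - 5) + 135) = 124753 + (289*51 + 135) = 124753 + (14739 + 135) = 124753 + 14874 = 139627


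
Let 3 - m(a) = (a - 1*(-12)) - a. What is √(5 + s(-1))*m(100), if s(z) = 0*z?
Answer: -9*√5 ≈ -20.125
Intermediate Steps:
s(z) = 0
m(a) = -9 (m(a) = 3 - ((a - 1*(-12)) - a) = 3 - ((a + 12) - a) = 3 - ((12 + a) - a) = 3 - 1*12 = 3 - 12 = -9)
√(5 + s(-1))*m(100) = √(5 + 0)*(-9) = √5*(-9) = -9*√5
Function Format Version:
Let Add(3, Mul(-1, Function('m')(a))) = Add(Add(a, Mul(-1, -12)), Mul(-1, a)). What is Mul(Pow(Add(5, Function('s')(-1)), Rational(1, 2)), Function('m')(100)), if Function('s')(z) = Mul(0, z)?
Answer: Mul(-9, Pow(5, Rational(1, 2))) ≈ -20.125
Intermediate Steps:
Function('s')(z) = 0
Function('m')(a) = -9 (Function('m')(a) = Add(3, Mul(-1, Add(Add(a, Mul(-1, -12)), Mul(-1, a)))) = Add(3, Mul(-1, Add(Add(a, 12), Mul(-1, a)))) = Add(3, Mul(-1, Add(Add(12, a), Mul(-1, a)))) = Add(3, Mul(-1, 12)) = Add(3, -12) = -9)
Mul(Pow(Add(5, Function('s')(-1)), Rational(1, 2)), Function('m')(100)) = Mul(Pow(Add(5, 0), Rational(1, 2)), -9) = Mul(Pow(5, Rational(1, 2)), -9) = Mul(-9, Pow(5, Rational(1, 2)))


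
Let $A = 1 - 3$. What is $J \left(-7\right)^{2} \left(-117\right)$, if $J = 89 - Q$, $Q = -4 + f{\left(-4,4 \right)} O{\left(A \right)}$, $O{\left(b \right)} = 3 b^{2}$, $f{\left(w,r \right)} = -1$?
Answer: $-601965$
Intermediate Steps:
$A = -2$
$Q = -16$ ($Q = -4 - 3 \left(-2\right)^{2} = -4 - 3 \cdot 4 = -4 - 12 = -16$)
$J = 105$ ($J = 89 - -16 = 89 + 16 = 105$)
$J \left(-7\right)^{2} \left(-117\right) = 105 \left(-7\right)^{2} \left(-117\right) = 105 \cdot 49 \left(-117\right) = 5145 \left(-117\right) = -601965$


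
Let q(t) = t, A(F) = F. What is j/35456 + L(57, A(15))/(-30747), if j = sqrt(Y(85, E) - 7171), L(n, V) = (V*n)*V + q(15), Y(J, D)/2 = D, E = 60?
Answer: -4280/10249 + I*sqrt(7051)/35456 ≈ -0.4176 + 0.0023683*I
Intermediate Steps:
Y(J, D) = 2*D
L(n, V) = 15 + n*V**2 (L(n, V) = (V*n)*V + 15 = n*V**2 + 15 = 15 + n*V**2)
j = I*sqrt(7051) (j = sqrt(2*60 - 7171) = sqrt(120 - 7171) = sqrt(-7051) = I*sqrt(7051) ≈ 83.97*I)
j/35456 + L(57, A(15))/(-30747) = (I*sqrt(7051))/35456 + (15 + 57*15**2)/(-30747) = (I*sqrt(7051))*(1/35456) + (15 + 57*225)*(-1/30747) = I*sqrt(7051)/35456 + (15 + 12825)*(-1/30747) = I*sqrt(7051)/35456 + 12840*(-1/30747) = I*sqrt(7051)/35456 - 4280/10249 = -4280/10249 + I*sqrt(7051)/35456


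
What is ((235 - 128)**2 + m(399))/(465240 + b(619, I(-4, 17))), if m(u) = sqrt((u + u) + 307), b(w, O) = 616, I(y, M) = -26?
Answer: 11449/465856 + sqrt(1105)/465856 ≈ 0.024648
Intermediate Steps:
m(u) = sqrt(307 + 2*u) (m(u) = sqrt(2*u + 307) = sqrt(307 + 2*u))
((235 - 128)**2 + m(399))/(465240 + b(619, I(-4, 17))) = ((235 - 128)**2 + sqrt(307 + 2*399))/(465240 + 616) = (107**2 + sqrt(307 + 798))/465856 = (11449 + sqrt(1105))*(1/465856) = 11449/465856 + sqrt(1105)/465856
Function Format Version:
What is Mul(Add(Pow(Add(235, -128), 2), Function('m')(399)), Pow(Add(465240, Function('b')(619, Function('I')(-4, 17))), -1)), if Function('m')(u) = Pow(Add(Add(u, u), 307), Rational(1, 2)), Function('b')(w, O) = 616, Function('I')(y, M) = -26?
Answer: Add(Rational(11449, 465856), Mul(Rational(1, 465856), Pow(1105, Rational(1, 2)))) ≈ 0.024648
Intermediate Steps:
Function('m')(u) = Pow(Add(307, Mul(2, u)), Rational(1, 2)) (Function('m')(u) = Pow(Add(Mul(2, u), 307), Rational(1, 2)) = Pow(Add(307, Mul(2, u)), Rational(1, 2)))
Mul(Add(Pow(Add(235, -128), 2), Function('m')(399)), Pow(Add(465240, Function('b')(619, Function('I')(-4, 17))), -1)) = Mul(Add(Pow(Add(235, -128), 2), Pow(Add(307, Mul(2, 399)), Rational(1, 2))), Pow(Add(465240, 616), -1)) = Mul(Add(Pow(107, 2), Pow(Add(307, 798), Rational(1, 2))), Pow(465856, -1)) = Mul(Add(11449, Pow(1105, Rational(1, 2))), Rational(1, 465856)) = Add(Rational(11449, 465856), Mul(Rational(1, 465856), Pow(1105, Rational(1, 2))))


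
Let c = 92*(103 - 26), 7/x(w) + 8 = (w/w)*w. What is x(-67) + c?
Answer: 531293/75 ≈ 7083.9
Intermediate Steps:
x(w) = 7/(-8 + w) (x(w) = 7/(-8 + (w/w)*w) = 7/(-8 + 1*w) = 7/(-8 + w))
c = 7084 (c = 92*77 = 7084)
x(-67) + c = 7/(-8 - 67) + 7084 = 7/(-75) + 7084 = 7*(-1/75) + 7084 = -7/75 + 7084 = 531293/75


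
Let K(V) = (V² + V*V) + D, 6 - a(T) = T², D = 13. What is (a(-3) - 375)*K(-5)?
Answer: -23814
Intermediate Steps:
a(T) = 6 - T²
K(V) = 13 + 2*V² (K(V) = (V² + V*V) + 13 = (V² + V²) + 13 = 2*V² + 13 = 13 + 2*V²)
(a(-3) - 375)*K(-5) = ((6 - 1*(-3)²) - 375)*(13 + 2*(-5)²) = ((6 - 1*9) - 375)*(13 + 2*25) = ((6 - 9) - 375)*(13 + 50) = (-3 - 375)*63 = -378*63 = -23814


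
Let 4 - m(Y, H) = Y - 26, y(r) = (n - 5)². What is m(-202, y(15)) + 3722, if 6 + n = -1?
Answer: 3954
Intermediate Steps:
n = -7 (n = -6 - 1 = -7)
y(r) = 144 (y(r) = (-7 - 5)² = (-12)² = 144)
m(Y, H) = 30 - Y (m(Y, H) = 4 - (Y - 26) = 4 - (-26 + Y) = 4 + (26 - Y) = 30 - Y)
m(-202, y(15)) + 3722 = (30 - 1*(-202)) + 3722 = (30 + 202) + 3722 = 232 + 3722 = 3954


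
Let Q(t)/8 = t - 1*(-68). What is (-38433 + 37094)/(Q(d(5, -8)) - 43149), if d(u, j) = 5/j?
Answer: 1339/42610 ≈ 0.031425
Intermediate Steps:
Q(t) = 544 + 8*t (Q(t) = 8*(t - 1*(-68)) = 8*(t + 68) = 8*(68 + t) = 544 + 8*t)
(-38433 + 37094)/(Q(d(5, -8)) - 43149) = (-38433 + 37094)/((544 + 8*(5/(-8))) - 43149) = -1339/((544 + 8*(5*(-⅛))) - 43149) = -1339/((544 + 8*(-5/8)) - 43149) = -1339/((544 - 5) - 43149) = -1339/(539 - 43149) = -1339/(-42610) = -1339*(-1/42610) = 1339/42610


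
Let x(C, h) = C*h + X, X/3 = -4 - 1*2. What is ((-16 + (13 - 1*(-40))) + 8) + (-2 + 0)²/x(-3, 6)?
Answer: 404/9 ≈ 44.889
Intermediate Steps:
X = -18 (X = 3*(-4 - 1*2) = 3*(-4 - 2) = 3*(-6) = -18)
x(C, h) = -18 + C*h (x(C, h) = C*h - 18 = -18 + C*h)
((-16 + (13 - 1*(-40))) + 8) + (-2 + 0)²/x(-3, 6) = ((-16 + (13 - 1*(-40))) + 8) + (-2 + 0)²/(-18 - 3*6) = ((-16 + (13 + 40)) + 8) + (-2)²/(-18 - 18) = ((-16 + 53) + 8) + 4/(-36) = (37 + 8) + 4*(-1/36) = 45 - ⅑ = 404/9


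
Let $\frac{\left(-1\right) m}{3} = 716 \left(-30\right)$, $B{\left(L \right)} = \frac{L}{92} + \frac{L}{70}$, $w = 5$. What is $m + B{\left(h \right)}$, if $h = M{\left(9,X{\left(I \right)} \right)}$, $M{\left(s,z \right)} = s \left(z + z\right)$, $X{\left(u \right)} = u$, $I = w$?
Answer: $\frac{20750409}{322} \approx 64442.0$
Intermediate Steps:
$I = 5$
$M{\left(s,z \right)} = 2 s z$ ($M{\left(s,z \right)} = s 2 z = 2 s z$)
$h = 90$ ($h = 2 \cdot 9 \cdot 5 = 90$)
$B{\left(L \right)} = \frac{81 L}{3220}$ ($B{\left(L \right)} = L \frac{1}{92} + L \frac{1}{70} = \frac{L}{92} + \frac{L}{70} = \frac{81 L}{3220}$)
$m = 64440$ ($m = - 3 \cdot 716 \left(-30\right) = \left(-3\right) \left(-21480\right) = 64440$)
$m + B{\left(h \right)} = 64440 + \frac{81}{3220} \cdot 90 = 64440 + \frac{729}{322} = \frac{20750409}{322}$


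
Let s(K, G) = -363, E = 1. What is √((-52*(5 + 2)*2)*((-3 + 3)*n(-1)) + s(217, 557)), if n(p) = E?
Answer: 11*I*√3 ≈ 19.053*I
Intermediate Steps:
n(p) = 1
√((-52*(5 + 2)*2)*((-3 + 3)*n(-1)) + s(217, 557)) = √((-52*(5 + 2)*2)*((-3 + 3)*1) - 363) = √((-364*2)*(0*1) - 363) = √(-52*14*0 - 363) = √(-728*0 - 363) = √(0 - 363) = √(-363) = 11*I*√3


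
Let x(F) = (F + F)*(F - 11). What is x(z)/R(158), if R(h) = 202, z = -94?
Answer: 9870/101 ≈ 97.723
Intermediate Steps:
x(F) = 2*F*(-11 + F) (x(F) = (2*F)*(-11 + F) = 2*F*(-11 + F))
x(z)/R(158) = (2*(-94)*(-11 - 94))/202 = (2*(-94)*(-105))*(1/202) = 19740*(1/202) = 9870/101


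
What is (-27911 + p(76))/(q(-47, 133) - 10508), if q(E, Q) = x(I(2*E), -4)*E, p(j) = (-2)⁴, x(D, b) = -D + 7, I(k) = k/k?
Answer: 5579/2158 ≈ 2.5853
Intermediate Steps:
I(k) = 1
x(D, b) = 7 - D
p(j) = 16
q(E, Q) = 6*E (q(E, Q) = (7 - 1*1)*E = (7 - 1)*E = 6*E)
(-27911 + p(76))/(q(-47, 133) - 10508) = (-27911 + 16)/(6*(-47) - 10508) = -27895/(-282 - 10508) = -27895/(-10790) = -27895*(-1/10790) = 5579/2158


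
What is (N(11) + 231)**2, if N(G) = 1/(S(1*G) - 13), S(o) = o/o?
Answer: 7678441/144 ≈ 53323.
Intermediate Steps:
S(o) = 1
N(G) = -1/12 (N(G) = 1/(1 - 13) = 1/(-12) = -1/12)
(N(11) + 231)**2 = (-1/12 + 231)**2 = (2771/12)**2 = 7678441/144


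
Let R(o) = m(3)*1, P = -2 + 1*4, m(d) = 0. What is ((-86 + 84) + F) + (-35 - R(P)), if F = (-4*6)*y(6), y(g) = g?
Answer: -181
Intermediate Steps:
P = 2 (P = -2 + 4 = 2)
R(o) = 0 (R(o) = 0*1 = 0)
F = -144 (F = -4*6*6 = -24*6 = -144)
((-86 + 84) + F) + (-35 - R(P)) = ((-86 + 84) - 144) + (-35 - 1*0) = (-2 - 144) + (-35 + 0) = -146 - 35 = -181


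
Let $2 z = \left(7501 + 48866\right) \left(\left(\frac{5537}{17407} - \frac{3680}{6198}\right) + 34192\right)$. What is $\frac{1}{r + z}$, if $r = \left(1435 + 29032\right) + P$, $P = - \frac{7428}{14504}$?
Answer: $\frac{32600334403}{31416059764003354679} \approx 1.0377 \cdot 10^{-9}$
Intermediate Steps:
$P = - \frac{1857}{3626}$ ($P = \left(-7428\right) \frac{1}{14504} = - \frac{1857}{3626} \approx -0.51213$)
$r = \frac{110471485}{3626}$ ($r = \left(1435 + 29032\right) - \frac{1857}{3626} = 30467 - \frac{1857}{3626} = \frac{110471485}{3626} \approx 30467.0$)
$z = \frac{34655340922571271}{35962862}$ ($z = \frac{\left(7501 + 48866\right) \left(\left(\frac{5537}{17407} - \frac{3680}{6198}\right) + 34192\right)}{2} = \frac{56367 \left(\left(5537 \cdot \frac{1}{17407} - \frac{1840}{3099}\right) + 34192\right)}{2} = \frac{56367 \left(\left(\frac{5537}{17407} - \frac{1840}{3099}\right) + 34192\right)}{2} = \frac{56367 \left(- \frac{14869717}{53944293} + 34192\right)}{2} = \frac{56367 \cdot \frac{1844448396539}{53944293}}{2} = \frac{1}{2} \cdot \frac{34655340922571271}{17981431} = \frac{34655340922571271}{35962862} \approx 9.6364 \cdot 10^{8}$)
$\frac{1}{r + z} = \frac{1}{\frac{110471485}{3626} + \frac{34655340922571271}{35962862}} = \frac{1}{\frac{31416059764003354679}{32600334403}} = \frac{32600334403}{31416059764003354679}$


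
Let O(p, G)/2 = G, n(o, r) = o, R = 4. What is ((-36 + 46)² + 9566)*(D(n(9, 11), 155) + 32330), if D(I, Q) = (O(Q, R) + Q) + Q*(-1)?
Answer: 312579108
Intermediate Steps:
O(p, G) = 2*G
D(I, Q) = 8 (D(I, Q) = (2*4 + Q) + Q*(-1) = (8 + Q) - Q = 8)
((-36 + 46)² + 9566)*(D(n(9, 11), 155) + 32330) = ((-36 + 46)² + 9566)*(8 + 32330) = (10² + 9566)*32338 = (100 + 9566)*32338 = 9666*32338 = 312579108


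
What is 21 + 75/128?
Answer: 2763/128 ≈ 21.586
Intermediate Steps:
21 + 75/128 = 2763/128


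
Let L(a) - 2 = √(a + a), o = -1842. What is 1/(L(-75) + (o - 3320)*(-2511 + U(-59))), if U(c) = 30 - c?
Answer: 6251183/78154577799053 - 5*I*√6/156309155598106 ≈ 7.9985e-8 - 7.8354e-14*I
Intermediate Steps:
L(a) = 2 + √2*√a (L(a) = 2 + √(a + a) = 2 + √(2*a) = 2 + √2*√a)
1/(L(-75) + (o - 3320)*(-2511 + U(-59))) = 1/((2 + √2*√(-75)) + (-1842 - 3320)*(-2511 + (30 - 1*(-59)))) = 1/((2 + √2*(5*I*√3)) - 5162*(-2511 + (30 + 59))) = 1/((2 + 5*I*√6) - 5162*(-2511 + 89)) = 1/((2 + 5*I*√6) - 5162*(-2422)) = 1/((2 + 5*I*√6) + 12502364) = 1/(12502366 + 5*I*√6)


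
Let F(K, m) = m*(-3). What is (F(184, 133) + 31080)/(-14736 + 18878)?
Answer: 30681/4142 ≈ 7.4073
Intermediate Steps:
F(K, m) = -3*m
(F(184, 133) + 31080)/(-14736 + 18878) = (-3*133 + 31080)/(-14736 + 18878) = (-399 + 31080)/4142 = 30681*(1/4142) = 30681/4142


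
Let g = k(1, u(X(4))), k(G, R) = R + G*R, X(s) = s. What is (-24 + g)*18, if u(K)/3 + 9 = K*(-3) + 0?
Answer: -2700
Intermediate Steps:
u(K) = -27 - 9*K (u(K) = -27 + 3*(K*(-3) + 0) = -27 + 3*(-3*K + 0) = -27 + 3*(-3*K) = -27 - 9*K)
g = -126 (g = (-27 - 9*4)*(1 + 1) = (-27 - 36)*2 = -63*2 = -126)
(-24 + g)*18 = (-24 - 126)*18 = -150*18 = -2700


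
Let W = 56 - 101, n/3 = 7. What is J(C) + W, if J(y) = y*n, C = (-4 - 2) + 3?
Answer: -108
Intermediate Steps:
n = 21 (n = 3*7 = 21)
W = -45
C = -3 (C = -6 + 3 = -3)
J(y) = 21*y (J(y) = y*21 = 21*y)
J(C) + W = 21*(-3) - 45 = -63 - 45 = -108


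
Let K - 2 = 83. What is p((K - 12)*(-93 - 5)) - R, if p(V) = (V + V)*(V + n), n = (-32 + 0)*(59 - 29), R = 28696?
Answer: 116066416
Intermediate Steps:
K = 85 (K = 2 + 83 = 85)
n = -960 (n = -32*30 = -960)
p(V) = 2*V*(-960 + V) (p(V) = (V + V)*(V - 960) = (2*V)*(-960 + V) = 2*V*(-960 + V))
p((K - 12)*(-93 - 5)) - R = 2*((85 - 12)*(-93 - 5))*(-960 + (85 - 12)*(-93 - 5)) - 1*28696 = 2*(73*(-98))*(-960 + 73*(-98)) - 28696 = 2*(-7154)*(-960 - 7154) - 28696 = 2*(-7154)*(-8114) - 28696 = 116095112 - 28696 = 116066416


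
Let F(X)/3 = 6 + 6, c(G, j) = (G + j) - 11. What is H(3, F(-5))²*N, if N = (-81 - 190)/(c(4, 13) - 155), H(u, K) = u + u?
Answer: 9756/149 ≈ 65.477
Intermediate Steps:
c(G, j) = -11 + G + j
F(X) = 36 (F(X) = 3*(6 + 6) = 3*12 = 36)
H(u, K) = 2*u
N = 271/149 (N = (-81 - 190)/((-11 + 4 + 13) - 155) = -271/(6 - 155) = -271/(-149) = -271*(-1/149) = 271/149 ≈ 1.8188)
H(3, F(-5))²*N = (2*3)²*(271/149) = 6²*(271/149) = 36*(271/149) = 9756/149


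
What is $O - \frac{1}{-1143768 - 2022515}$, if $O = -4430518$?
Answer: $- \frac{14028273824593}{3166283} \approx -4.4305 \cdot 10^{6}$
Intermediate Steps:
$O - \frac{1}{-1143768 - 2022515} = -4430518 - \frac{1}{-1143768 - 2022515} = -4430518 - \frac{1}{-3166283} = -4430518 - - \frac{1}{3166283} = -4430518 + \frac{1}{3166283} = - \frac{14028273824593}{3166283}$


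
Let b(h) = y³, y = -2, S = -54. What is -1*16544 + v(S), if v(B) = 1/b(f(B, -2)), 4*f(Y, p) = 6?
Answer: -132353/8 ≈ -16544.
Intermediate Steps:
f(Y, p) = 3/2 (f(Y, p) = (¼)*6 = 3/2)
b(h) = -8 (b(h) = (-2)³ = -8)
v(B) = -⅛ (v(B) = 1/(-8) = -⅛)
-1*16544 + v(S) = -1*16544 - ⅛ = -16544 - ⅛ = -132353/8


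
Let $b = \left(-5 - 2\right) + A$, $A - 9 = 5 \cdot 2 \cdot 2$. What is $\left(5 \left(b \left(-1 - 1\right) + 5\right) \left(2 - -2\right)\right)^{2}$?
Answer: $608400$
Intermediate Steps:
$A = 29$ ($A = 9 + 5 \cdot 2 \cdot 2 = 9 + 10 \cdot 2 = 9 + 20 = 29$)
$b = 22$ ($b = \left(-5 - 2\right) + 29 = -7 + 29 = 22$)
$\left(5 \left(b \left(-1 - 1\right) + 5\right) \left(2 - -2\right)\right)^{2} = \left(5 \left(22 \left(-1 - 1\right) + 5\right) \left(2 - -2\right)\right)^{2} = \left(5 \left(22 \left(-1 - 1\right) + 5\right) \left(2 + 2\right)\right)^{2} = \left(5 \left(22 \left(-2\right) + 5\right) 4\right)^{2} = \left(5 \left(-44 + 5\right) 4\right)^{2} = \left(5 \left(-39\right) 4\right)^{2} = \left(\left(-195\right) 4\right)^{2} = \left(-780\right)^{2} = 608400$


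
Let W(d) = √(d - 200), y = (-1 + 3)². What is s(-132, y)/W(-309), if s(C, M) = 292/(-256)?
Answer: 73*I*√509/32576 ≈ 0.050557*I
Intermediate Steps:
y = 4 (y = 2² = 4)
s(C, M) = -73/64 (s(C, M) = 292*(-1/256) = -73/64)
W(d) = √(-200 + d)
s(-132, y)/W(-309) = -73/(64*√(-200 - 309)) = -73*(-I*√509/509)/64 = -(-73)*I*√509/32576 = 73*I*√509/32576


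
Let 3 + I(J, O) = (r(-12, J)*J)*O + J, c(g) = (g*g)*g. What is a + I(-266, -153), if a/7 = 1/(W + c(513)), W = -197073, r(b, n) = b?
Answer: -65873560074473/134808624 ≈ -4.8865e+5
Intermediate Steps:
c(g) = g³ (c(g) = g²*g = g³)
a = 7/134808624 (a = 7/(-197073 + 513³) = 7/(-197073 + 135005697) = 7/134808624 ≈ 5.1925e-8)
I(J, O) = -3 + J - 12*J*O (I(J, O) = -3 + ((-12*J)*O + J) = -3 + (-12*J*O + J) = -3 + (J - 12*J*O) = -3 + J - 12*J*O)
a + I(-266, -153) = 7/134808624 + (-3 - 266 - 12*(-266)*(-153)) = 7/134808624 + (-3 - 266 - 488376) = 7/134808624 - 488645 = -65873560074473/134808624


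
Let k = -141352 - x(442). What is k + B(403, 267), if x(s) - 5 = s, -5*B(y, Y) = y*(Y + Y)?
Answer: -924197/5 ≈ -1.8484e+5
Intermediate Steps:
B(y, Y) = -2*Y*y/5 (B(y, Y) = -y*(Y + Y)/5 = -y*2*Y/5 = -2*Y*y/5)
x(s) = 5 + s
k = -141799 (k = -141352 - (5 + 442) = -141352 - 1*447 = -141352 - 447 = -141799)
k + B(403, 267) = -141799 - ⅖*267*403 = -141799 - 215202/5 = -924197/5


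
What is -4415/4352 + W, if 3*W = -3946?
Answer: -17186237/13056 ≈ -1316.3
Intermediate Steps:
W = -3946/3 (W = (⅓)*(-3946) = -3946/3 ≈ -1315.3)
-4415/4352 + W = -4415/4352 - 3946/3 = -17186237/13056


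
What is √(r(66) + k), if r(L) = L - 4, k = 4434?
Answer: 4*√281 ≈ 67.052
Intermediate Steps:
r(L) = -4 + L
√(r(66) + k) = √((-4 + 66) + 4434) = √(62 + 4434) = √4496 = 4*√281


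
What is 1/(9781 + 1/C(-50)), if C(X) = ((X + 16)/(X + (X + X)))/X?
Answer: 17/162527 ≈ 0.00010460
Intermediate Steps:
C(X) = (16 + X)/(3*X²) (C(X) = ((16 + X)/(X + 2*X))/X = ((16 + X)/((3*X)))/X = ((16 + X)*(1/(3*X)))/X = ((16 + X)/(3*X))/X = (16 + X)/(3*X²))
1/(9781 + 1/C(-50)) = 1/(9781 + 1/((⅓)*(16 - 50)/(-50)²)) = 1/(9781 + 1/((⅓)*(1/2500)*(-34))) = 1/(9781 + 1/(-17/3750)) = 1/(9781 - 3750/17) = 1/(162527/17) = 17/162527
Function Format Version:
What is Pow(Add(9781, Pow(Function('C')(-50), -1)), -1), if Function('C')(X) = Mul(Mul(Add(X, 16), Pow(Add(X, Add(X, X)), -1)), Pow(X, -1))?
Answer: Rational(17, 162527) ≈ 0.00010460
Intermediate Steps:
Function('C')(X) = Mul(Rational(1, 3), Pow(X, -2), Add(16, X)) (Function('C')(X) = Mul(Mul(Add(16, X), Pow(Add(X, Mul(2, X)), -1)), Pow(X, -1)) = Mul(Mul(Add(16, X), Pow(Mul(3, X), -1)), Pow(X, -1)) = Mul(Mul(Add(16, X), Mul(Rational(1, 3), Pow(X, -1))), Pow(X, -1)) = Mul(Mul(Rational(1, 3), Pow(X, -1), Add(16, X)), Pow(X, -1)) = Mul(Rational(1, 3), Pow(X, -2), Add(16, X)))
Pow(Add(9781, Pow(Function('C')(-50), -1)), -1) = Pow(Add(9781, Pow(Mul(Rational(1, 3), Pow(-50, -2), Add(16, -50)), -1)), -1) = Pow(Add(9781, Pow(Mul(Rational(1, 3), Rational(1, 2500), -34), -1)), -1) = Pow(Add(9781, Pow(Rational(-17, 3750), -1)), -1) = Pow(Add(9781, Rational(-3750, 17)), -1) = Pow(Rational(162527, 17), -1) = Rational(17, 162527)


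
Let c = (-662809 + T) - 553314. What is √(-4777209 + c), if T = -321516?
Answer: 4*I*√394678 ≈ 2512.9*I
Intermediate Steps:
c = -1537639 (c = (-662809 - 321516) - 553314 = -984325 - 553314 = -1537639)
√(-4777209 + c) = √(-4777209 - 1537639) = √(-6314848) = 4*I*√394678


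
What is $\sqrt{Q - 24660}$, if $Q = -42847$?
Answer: $19 i \sqrt{187} \approx 259.82 i$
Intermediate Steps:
$\sqrt{Q - 24660} = \sqrt{-42847 - 24660} = \sqrt{-67507} = 19 i \sqrt{187}$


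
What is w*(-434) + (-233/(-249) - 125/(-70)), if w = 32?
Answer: -48404081/3486 ≈ -13885.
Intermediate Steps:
w*(-434) + (-233/(-249) - 125/(-70)) = 32*(-434) + (-233/(-249) - 125/(-70)) = -13888 + (-233*(-1/249) - 125*(-1/70)) = -13888 + (233/249 + 25/14) = -13888 + 9487/3486 = -48404081/3486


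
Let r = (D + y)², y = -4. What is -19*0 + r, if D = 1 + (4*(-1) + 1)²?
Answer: 36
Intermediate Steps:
D = 10 (D = 1 + (-4 + 1)² = 1 + (-3)² = 1 + 9 = 10)
r = 36 (r = (10 - 4)² = 6² = 36)
-19*0 + r = -19*0 + 36 = 0 + 36 = 36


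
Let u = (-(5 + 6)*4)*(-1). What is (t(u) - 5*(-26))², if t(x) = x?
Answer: 30276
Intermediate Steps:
u = 44 (u = (-1*11*4)*(-1) = -11*4*(-1) = -44*(-1) = 44)
(t(u) - 5*(-26))² = (44 - 5*(-26))² = (44 + 130)² = 174² = 30276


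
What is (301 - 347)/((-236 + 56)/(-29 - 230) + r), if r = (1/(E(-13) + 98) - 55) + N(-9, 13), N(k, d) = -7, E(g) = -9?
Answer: 1060346/1412883 ≈ 0.75048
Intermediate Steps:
r = -5517/89 (r = (1/(-9 + 98) - 55) - 7 = (1/89 - 55) - 7 = -4894/89 - 7 = -5517/89 ≈ -61.989)
(301 - 347)/((-236 + 56)/(-29 - 230) + r) = (301 - 347)/((-236 + 56)/(-29 - 230) - 5517/89) = -46/(-180/(-259) - 5517/89) = -46/(-180*(-1/259) - 5517/89) = -46/(180/259 - 5517/89) = -46/(-1412883/23051) = -46*(-23051/1412883) = 1060346/1412883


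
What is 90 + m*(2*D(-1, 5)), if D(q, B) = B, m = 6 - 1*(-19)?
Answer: 340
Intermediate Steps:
m = 25 (m = 6 + 19 = 25)
90 + m*(2*D(-1, 5)) = 90 + 25*(2*5) = 90 + 25*10 = 90 + 250 = 340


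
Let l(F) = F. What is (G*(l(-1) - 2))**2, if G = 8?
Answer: 576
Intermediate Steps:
(G*(l(-1) - 2))**2 = (8*(-1 - 2))**2 = (8*(-3))**2 = (-24)**2 = 576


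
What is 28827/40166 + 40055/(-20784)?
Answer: -504854381/417405072 ≈ -1.2095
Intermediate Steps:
28827/40166 + 40055/(-20784) = 28827*(1/40166) + 40055*(-1/20784) = 28827/40166 - 40055/20784 = -504854381/417405072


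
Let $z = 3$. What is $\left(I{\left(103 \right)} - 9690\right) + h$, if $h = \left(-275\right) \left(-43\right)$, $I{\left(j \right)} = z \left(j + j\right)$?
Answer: $2753$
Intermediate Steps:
$I{\left(j \right)} = 6 j$ ($I{\left(j \right)} = 3 \left(j + j\right) = 3 \cdot 2 j = 6 j$)
$h = 11825$
$\left(I{\left(103 \right)} - 9690\right) + h = \left(6 \cdot 103 - 9690\right) + 11825 = \left(618 - 9690\right) + 11825 = -9072 + 11825 = 2753$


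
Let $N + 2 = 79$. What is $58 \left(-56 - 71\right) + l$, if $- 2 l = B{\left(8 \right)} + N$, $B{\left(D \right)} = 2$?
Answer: $- \frac{14811}{2} \approx -7405.5$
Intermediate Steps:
$N = 77$ ($N = -2 + 79 = 77$)
$l = - \frac{79}{2}$ ($l = - \frac{2 + 77}{2} = \left(- \frac{1}{2}\right) 79 = - \frac{79}{2} \approx -39.5$)
$58 \left(-56 - 71\right) + l = 58 \left(-56 - 71\right) - \frac{79}{2} = 58 \left(-127\right) - \frac{79}{2} = -7366 - \frac{79}{2} = - \frac{14811}{2}$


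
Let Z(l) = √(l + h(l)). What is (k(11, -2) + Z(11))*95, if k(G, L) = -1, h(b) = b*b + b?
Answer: -95 + 95*√143 ≈ 1041.0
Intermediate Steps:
h(b) = b + b² (h(b) = b² + b = b + b²)
Z(l) = √(l + l*(1 + l))
(k(11, -2) + Z(11))*95 = (-1 + √(11*(2 + 11)))*95 = (-1 + √(11*13))*95 = (-1 + √143)*95 = -95 + 95*√143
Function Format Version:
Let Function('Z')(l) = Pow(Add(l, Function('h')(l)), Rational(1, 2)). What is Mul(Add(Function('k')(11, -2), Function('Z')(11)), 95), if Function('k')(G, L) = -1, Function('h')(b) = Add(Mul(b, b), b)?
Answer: Add(-95, Mul(95, Pow(143, Rational(1, 2)))) ≈ 1041.0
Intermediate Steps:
Function('h')(b) = Add(b, Pow(b, 2)) (Function('h')(b) = Add(Pow(b, 2), b) = Add(b, Pow(b, 2)))
Function('Z')(l) = Pow(Add(l, Mul(l, Add(1, l))), Rational(1, 2))
Mul(Add(Function('k')(11, -2), Function('Z')(11)), 95) = Mul(Add(-1, Pow(Mul(11, Add(2, 11)), Rational(1, 2))), 95) = Mul(Add(-1, Pow(Mul(11, 13), Rational(1, 2))), 95) = Mul(Add(-1, Pow(143, Rational(1, 2))), 95) = Add(-95, Mul(95, Pow(143, Rational(1, 2))))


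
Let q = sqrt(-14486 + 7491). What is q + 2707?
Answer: 2707 + I*sqrt(6995) ≈ 2707.0 + 83.636*I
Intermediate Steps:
q = I*sqrt(6995) (q = sqrt(-6995) = I*sqrt(6995) ≈ 83.636*I)
q + 2707 = I*sqrt(6995) + 2707 = 2707 + I*sqrt(6995)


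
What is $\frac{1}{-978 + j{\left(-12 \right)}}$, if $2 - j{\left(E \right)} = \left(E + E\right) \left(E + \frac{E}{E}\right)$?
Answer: $- \frac{1}{1240} \approx -0.00080645$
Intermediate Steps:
$j{\left(E \right)} = 2 - 2 E \left(1 + E\right)$ ($j{\left(E \right)} = 2 - \left(E + E\right) \left(E + \frac{E}{E}\right) = 2 - 2 E \left(E + 1\right) = 2 - 2 E \left(1 + E\right)$)
$\frac{1}{-978 + j{\left(-12 \right)}} = \frac{1}{-978 - \left(-26 + 288\right)} = \frac{1}{-978 + \left(2 + 24 - 288\right)} = \frac{1}{-978 - 262} = \frac{1}{-1240} = - \frac{1}{1240}$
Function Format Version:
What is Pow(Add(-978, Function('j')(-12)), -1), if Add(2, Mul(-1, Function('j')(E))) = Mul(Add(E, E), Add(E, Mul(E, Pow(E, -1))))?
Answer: Rational(-1, 1240) ≈ -0.00080645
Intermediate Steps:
Function('j')(E) = Add(2, Mul(-2, E, Add(1, E))) (Function('j')(E) = Add(2, Mul(-1, Mul(Add(E, E), Add(E, Mul(E, Pow(E, -1)))))) = Add(2, Mul(-1, Mul(Mul(2, E), Add(E, 1)))) = Add(2, Mul(-1, Mul(Mul(2, E), Add(1, E)))) = Add(2, Mul(-1, Mul(2, E, Add(1, E)))) = Add(2, Mul(-2, E, Add(1, E))))
Pow(Add(-978, Function('j')(-12)), -1) = Pow(Add(-978, Add(2, Mul(-2, -12), Mul(-2, Pow(-12, 2)))), -1) = Pow(Add(-978, Add(2, 24, Mul(-2, 144))), -1) = Pow(Add(-978, Add(2, 24, -288)), -1) = Pow(Add(-978, -262), -1) = Pow(-1240, -1) = Rational(-1, 1240)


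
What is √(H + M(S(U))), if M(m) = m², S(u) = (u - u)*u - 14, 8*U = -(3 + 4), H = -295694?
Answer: I*√295498 ≈ 543.6*I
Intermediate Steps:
U = -7/8 (U = (-(3 + 4))/8 = (-1*7)/8 = (⅛)*(-7) = -7/8 ≈ -0.87500)
S(u) = -14 (S(u) = 0*u - 14 = 0 - 14 = -14)
√(H + M(S(U))) = √(-295694 + (-14)²) = √(-295694 + 196) = √(-295498) = I*√295498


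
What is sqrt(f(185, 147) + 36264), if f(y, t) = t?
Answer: sqrt(36411) ≈ 190.82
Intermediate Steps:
sqrt(f(185, 147) + 36264) = sqrt(147 + 36264) = sqrt(36411)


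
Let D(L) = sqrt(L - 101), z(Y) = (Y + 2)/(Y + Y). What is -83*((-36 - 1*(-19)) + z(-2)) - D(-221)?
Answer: 1411 - I*sqrt(322) ≈ 1411.0 - 17.944*I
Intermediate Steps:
z(Y) = (2 + Y)/(2*Y) (z(Y) = (2 + Y)/((2*Y)) = (2 + Y)*(1/(2*Y)) = (2 + Y)/(2*Y))
D(L) = sqrt(-101 + L)
-83*((-36 - 1*(-19)) + z(-2)) - D(-221) = -83*((-36 - 1*(-19)) + (1/2)*(2 - 2)/(-2)) - sqrt(-101 - 221) = -83*((-36 + 19) + (1/2)*(-1/2)*0) - sqrt(-322) = -83*(-17 + 0) - I*sqrt(322) = -83*(-17) - I*sqrt(322) = 1411 - I*sqrt(322)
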